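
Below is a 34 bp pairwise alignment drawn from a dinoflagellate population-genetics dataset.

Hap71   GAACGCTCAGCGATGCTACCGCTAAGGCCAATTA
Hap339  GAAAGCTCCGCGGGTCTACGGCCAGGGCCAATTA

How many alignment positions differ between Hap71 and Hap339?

8

Differing sites — 4:C/A; 9:A/C; 13:A/G; 14:T/G; 15:G/T; 20:C/G; 23:T/C; 25:A/G.
That gives 8 mismatches out of 34 aligned sites, so the Hamming distance is 8.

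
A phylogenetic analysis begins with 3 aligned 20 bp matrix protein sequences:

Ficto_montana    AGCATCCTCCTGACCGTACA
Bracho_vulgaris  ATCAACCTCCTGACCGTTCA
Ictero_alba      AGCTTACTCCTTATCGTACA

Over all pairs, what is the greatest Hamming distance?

7

Pairwise Hamming distances:
  Ficto_montana vs Bracho_vulgaris: 3
  Ficto_montana vs Ictero_alba: 4
  Bracho_vulgaris vs Ictero_alba: 7
The largest is 7, between Bracho_vulgaris and Ictero_alba.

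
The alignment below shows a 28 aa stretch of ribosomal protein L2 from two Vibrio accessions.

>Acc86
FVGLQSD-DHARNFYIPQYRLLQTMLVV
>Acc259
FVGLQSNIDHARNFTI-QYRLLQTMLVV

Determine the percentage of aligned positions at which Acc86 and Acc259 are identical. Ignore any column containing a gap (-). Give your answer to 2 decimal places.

92.31%

Excluding the 2 gap columns leaves 26 comparable sites.
The sequences differ at positions 7 (D/N), 15 (Y/T).
24 of the 26 comparable sites match, so the percent identity is 24/26 × 100 = 92.31%.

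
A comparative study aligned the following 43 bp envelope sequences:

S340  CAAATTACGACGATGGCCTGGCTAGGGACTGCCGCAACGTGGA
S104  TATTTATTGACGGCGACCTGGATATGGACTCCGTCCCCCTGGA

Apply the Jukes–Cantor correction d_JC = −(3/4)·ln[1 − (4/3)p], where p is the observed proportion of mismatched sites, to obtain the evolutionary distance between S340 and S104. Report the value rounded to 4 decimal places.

Mismatches occur at site 1 (C/T), site 3 (A/T), site 4 (A/T), site 6 (T/A), site 7 (A/T), site 8 (C/T), site 13 (A/G), site 14 (T/C), site 16 (G/A), site 22 (C/A), site 25 (G/T), site 31 (G/C), site 33 (C/G), site 34 (G/T), site 36 (A/C), site 37 (A/C), site 39 (G/C).
p = 17/43 = 0.395349.
d = −0.75 · ln(1 − (4/3)·0.395349) = −0.75 · ln(0.472868) = −0.75 · (-0.748939) = 0.5617.

0.5617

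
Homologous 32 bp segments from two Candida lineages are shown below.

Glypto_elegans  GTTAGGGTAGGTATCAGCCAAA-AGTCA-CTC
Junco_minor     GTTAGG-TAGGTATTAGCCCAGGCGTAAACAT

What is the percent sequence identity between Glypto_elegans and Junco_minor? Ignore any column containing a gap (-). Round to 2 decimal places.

75.86%

Excluding the 3 gap columns leaves 29 comparable sites.
The sequences differ at positions 15 (C/T), 20 (A/C), 22 (A/G), 24 (A/C), 27 (C/A), 31 (T/A), 32 (C/T).
22 of the 29 comparable sites match, so the percent identity is 22/29 × 100 = 75.86%.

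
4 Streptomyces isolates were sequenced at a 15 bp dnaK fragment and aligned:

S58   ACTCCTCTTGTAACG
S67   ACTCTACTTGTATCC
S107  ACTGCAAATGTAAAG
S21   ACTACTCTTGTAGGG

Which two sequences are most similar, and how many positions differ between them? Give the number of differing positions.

Pairwise Hamming distances:
  S58 vs S67: 4
  S58 vs S107: 5
  S58 vs S21: 3
  S67 vs S107: 7
  S67 vs S21: 6
  S107 vs S21: 6
The smallest is 3, between S58 and S21.

3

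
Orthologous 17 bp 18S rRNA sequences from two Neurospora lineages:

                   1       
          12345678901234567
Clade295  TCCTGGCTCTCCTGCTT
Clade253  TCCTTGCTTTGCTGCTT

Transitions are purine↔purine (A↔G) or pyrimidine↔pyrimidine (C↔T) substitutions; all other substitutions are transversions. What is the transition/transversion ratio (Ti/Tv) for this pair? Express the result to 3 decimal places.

Differing sites — 5:G/T (Tv); 9:C/T (Ti); 11:C/G (Tv).
Of the 3 differences, 1 transition and 2 transversions, so Ti/Tv = 1/2 = 0.500.

0.500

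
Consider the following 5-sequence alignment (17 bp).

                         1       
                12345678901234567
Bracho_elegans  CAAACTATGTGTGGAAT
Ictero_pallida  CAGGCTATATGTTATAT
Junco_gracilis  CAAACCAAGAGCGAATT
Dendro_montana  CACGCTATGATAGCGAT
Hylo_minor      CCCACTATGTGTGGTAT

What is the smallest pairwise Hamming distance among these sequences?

Pairwise Hamming distances:
  Bracho_elegans vs Ictero_pallida: 6
  Bracho_elegans vs Junco_gracilis: 6
  Bracho_elegans vs Dendro_montana: 7
  Bracho_elegans vs Hylo_minor: 3
  Ictero_pallida vs Junco_gracilis: 10
  Ictero_pallida vs Dendro_montana: 8
  Ictero_pallida vs Hylo_minor: 6
  Junco_gracilis vs Dendro_montana: 9
  Junco_gracilis vs Hylo_minor: 9
  Dendro_montana vs Hylo_minor: 7
The smallest is 3, between Bracho_elegans and Hylo_minor.

3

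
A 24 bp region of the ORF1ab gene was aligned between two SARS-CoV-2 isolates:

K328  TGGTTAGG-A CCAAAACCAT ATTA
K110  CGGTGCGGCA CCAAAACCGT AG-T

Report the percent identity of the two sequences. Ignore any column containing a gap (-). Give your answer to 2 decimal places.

Excluding the 2 gap columns leaves 22 comparable sites.
Mismatches occur at site 1 (T↔C), site 5 (T↔G), site 6 (A↔C), site 19 (A↔G), site 22 (T↔G), site 24 (A↔T).
16 of the 22 comparable sites match, so the percent identity is 16/22 × 100 = 72.73%.

72.73%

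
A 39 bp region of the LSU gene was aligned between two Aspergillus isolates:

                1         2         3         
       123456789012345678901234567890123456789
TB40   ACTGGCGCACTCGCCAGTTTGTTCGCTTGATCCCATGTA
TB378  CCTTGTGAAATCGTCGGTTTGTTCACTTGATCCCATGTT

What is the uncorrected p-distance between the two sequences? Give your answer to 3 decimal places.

0.231

Differing sites — 1:A/C; 4:G/T; 6:C/T; 8:C/A; 10:C/A; 14:C/T; 16:A/G; 25:G/A; 39:A/T.
There are 9 differences over 39 sites, so p = 9/39 = 0.231.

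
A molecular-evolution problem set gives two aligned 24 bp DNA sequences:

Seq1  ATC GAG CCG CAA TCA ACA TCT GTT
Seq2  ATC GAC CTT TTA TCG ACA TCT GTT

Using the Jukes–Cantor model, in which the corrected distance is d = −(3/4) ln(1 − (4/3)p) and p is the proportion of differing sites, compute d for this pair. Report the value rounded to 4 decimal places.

Differing sites — 6:G/C; 8:C/T; 9:G/T; 10:C/T; 11:A/T; 15:A/G.
p = 6/24 = 0.250000.
d = −0.75 · ln(1 − (4/3)·0.250000) = −0.75 · ln(0.666667) = −0.75 · (-0.405465) = 0.3041.

0.3041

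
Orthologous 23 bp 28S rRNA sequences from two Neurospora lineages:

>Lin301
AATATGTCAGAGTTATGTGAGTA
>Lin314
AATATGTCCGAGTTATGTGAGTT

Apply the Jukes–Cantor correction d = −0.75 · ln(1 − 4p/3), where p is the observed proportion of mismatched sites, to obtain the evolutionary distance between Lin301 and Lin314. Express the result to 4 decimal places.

The sequences differ at positions 9 (A/C), 23 (A/T).
p = 2/23 = 0.086957.
d = −0.75 · ln(1 − (4/3)·0.086957) = −0.75 · ln(0.884057) = −0.75 · (-0.123234) = 0.0924.

0.0924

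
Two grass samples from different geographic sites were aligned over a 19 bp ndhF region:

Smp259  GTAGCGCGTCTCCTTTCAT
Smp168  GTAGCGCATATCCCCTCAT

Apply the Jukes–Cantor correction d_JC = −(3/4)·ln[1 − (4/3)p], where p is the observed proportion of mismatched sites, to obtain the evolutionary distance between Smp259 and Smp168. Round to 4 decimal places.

Mismatches occur at site 8 (G→A), site 10 (C→A), site 14 (T→C), site 15 (T→C).
p = 4/19 = 0.210526.
d = −0.75 · ln(1 − (4/3)·0.210526) = −0.75 · ln(0.719299) = −0.75 · (-0.329478) = 0.2471.

0.2471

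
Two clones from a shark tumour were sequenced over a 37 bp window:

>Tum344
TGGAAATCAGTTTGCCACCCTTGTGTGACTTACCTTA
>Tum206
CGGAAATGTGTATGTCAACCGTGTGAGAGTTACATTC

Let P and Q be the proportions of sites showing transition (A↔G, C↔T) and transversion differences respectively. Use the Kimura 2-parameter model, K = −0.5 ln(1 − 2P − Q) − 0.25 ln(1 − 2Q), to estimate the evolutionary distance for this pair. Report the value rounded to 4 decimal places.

The sequences differ at positions 1 (T/C, transition), 8 (C/G, transversion), 9 (A/T, transversion), 12 (T/A, transversion), 15 (C/T, transition), 18 (C/A, transversion), 21 (T/G, transversion), 26 (T/A, transversion), 29 (C/G, transversion), 34 (C/A, transversion), 37 (A/C, transversion).
Of the 11 differences, 2 transitions and 9 transversions over 37 sites: P = 2/37 = 0.054054, Q = 9/37 = 0.243243.
d = −0.5·ln(0.648649) − 0.25·ln(0.513514) = −0.5·(-0.432864) − 0.25·(-0.666478) = 0.3831.

0.3831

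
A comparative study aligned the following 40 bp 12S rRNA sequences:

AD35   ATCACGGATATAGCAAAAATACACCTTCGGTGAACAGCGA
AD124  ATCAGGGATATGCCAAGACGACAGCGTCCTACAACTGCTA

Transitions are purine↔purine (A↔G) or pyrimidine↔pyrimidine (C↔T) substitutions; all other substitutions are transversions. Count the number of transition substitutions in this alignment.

Mismatches occur at site 5 (C/G, transversion), site 12 (A/G, transition), site 13 (G/C, transversion), site 17 (A/G, transition), site 19 (A/C, transversion), site 20 (T/G, transversion), site 24 (C/G, transversion), site 26 (T/G, transversion), site 29 (G/C, transversion), site 30 (G/T, transversion), site 31 (T/A, transversion), site 32 (G/C, transversion), site 36 (A/T, transversion), site 39 (G/T, transversion).
Of the 14 differences, 2 transitions and 12 transversions, so the answer is 2.

2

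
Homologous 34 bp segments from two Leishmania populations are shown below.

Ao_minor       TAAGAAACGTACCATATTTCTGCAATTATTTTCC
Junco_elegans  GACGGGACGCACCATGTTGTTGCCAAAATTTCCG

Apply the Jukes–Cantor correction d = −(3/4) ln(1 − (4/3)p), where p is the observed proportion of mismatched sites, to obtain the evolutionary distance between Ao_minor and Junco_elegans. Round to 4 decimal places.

Mismatches occur at site 1 (T/G), site 3 (A/C), site 5 (A/G), site 6 (A/G), site 10 (T/C), site 16 (A/G), site 19 (T/G), site 20 (C/T), site 24 (A/C), site 26 (T/A), site 27 (T/A), site 32 (T/C), site 34 (C/G).
p = 13/34 = 0.382353.
d = −0.75 · ln(1 − (4/3)·0.382353) = −0.75 · ln(0.490196) = −0.75 · (-0.712950) = 0.5347.

0.5347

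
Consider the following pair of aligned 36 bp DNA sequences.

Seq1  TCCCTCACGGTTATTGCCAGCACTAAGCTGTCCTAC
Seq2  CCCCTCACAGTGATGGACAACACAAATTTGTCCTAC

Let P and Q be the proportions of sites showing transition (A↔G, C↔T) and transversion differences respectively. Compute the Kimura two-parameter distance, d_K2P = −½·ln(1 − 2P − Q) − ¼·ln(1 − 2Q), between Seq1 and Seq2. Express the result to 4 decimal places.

The sequences differ at positions 1 (T/C, transition), 9 (G/A, transition), 12 (T/G, transversion), 15 (T/G, transversion), 17 (C/A, transversion), 20 (G/A, transition), 24 (T/A, transversion), 27 (G/T, transversion), 28 (C/T, transition).
Of the 9 differences, 4 transitions and 5 transversions over 36 sites: P = 4/36 = 0.111111, Q = 5/36 = 0.138889.
d = −0.5·ln(0.638889) − 0.25·ln(0.722222) = −0.5·(-0.448025) − 0.25·(-0.325423) = 0.3054.

0.3054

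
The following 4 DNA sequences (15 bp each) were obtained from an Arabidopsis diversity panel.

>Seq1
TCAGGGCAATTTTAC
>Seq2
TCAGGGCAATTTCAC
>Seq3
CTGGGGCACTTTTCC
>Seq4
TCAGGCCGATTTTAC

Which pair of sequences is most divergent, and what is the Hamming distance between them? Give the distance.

Pairwise Hamming distances:
  Seq1 vs Seq2: 1
  Seq1 vs Seq3: 5
  Seq1 vs Seq4: 2
  Seq2 vs Seq3: 6
  Seq2 vs Seq4: 3
  Seq3 vs Seq4: 7
The largest is 7, between Seq3 and Seq4.

7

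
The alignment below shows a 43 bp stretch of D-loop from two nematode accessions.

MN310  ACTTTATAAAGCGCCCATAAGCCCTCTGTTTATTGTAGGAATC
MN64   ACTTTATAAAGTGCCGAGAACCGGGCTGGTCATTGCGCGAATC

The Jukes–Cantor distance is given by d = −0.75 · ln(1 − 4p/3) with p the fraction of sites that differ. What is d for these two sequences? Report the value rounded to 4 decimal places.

0.3490

Differing sites — 12:C/T; 16:C/G; 18:T/G; 21:G/C; 23:C/G; 24:C/G; 25:T/G; 29:T/G; 31:T/C; 36:T/C; 37:A/G; 38:G/C.
p = 12/43 = 0.279070.
d = −0.75 · ln(1 − (4/3)·0.279070) = −0.75 · ln(0.627907) = −0.75 · (-0.465363) = 0.3490.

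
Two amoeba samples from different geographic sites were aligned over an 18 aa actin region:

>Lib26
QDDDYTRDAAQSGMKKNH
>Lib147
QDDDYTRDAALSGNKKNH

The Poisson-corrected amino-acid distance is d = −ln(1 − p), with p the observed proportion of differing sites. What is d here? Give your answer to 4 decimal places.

The sequences differ at positions 11 (Q/L), 14 (M/N).
p = 2/18 = 0.111111.
d = −ln(1 − 0.111111) = −ln(0.888889) = 0.1178.

0.1178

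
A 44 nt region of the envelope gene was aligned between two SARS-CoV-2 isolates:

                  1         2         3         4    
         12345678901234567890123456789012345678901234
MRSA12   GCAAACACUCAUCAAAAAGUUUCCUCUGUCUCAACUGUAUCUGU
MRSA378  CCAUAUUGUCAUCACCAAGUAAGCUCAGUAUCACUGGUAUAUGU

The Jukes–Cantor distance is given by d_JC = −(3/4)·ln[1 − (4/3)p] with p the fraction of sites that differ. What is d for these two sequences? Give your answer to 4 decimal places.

0.4975

Differing sites — 1:G/C; 4:A/U; 6:C/U; 7:A/U; 8:C/G; 15:A/C; 16:A/C; 21:U/A; 22:U/A; 23:C/G; 27:U/A; 30:C/A; 34:A/C; 35:C/U; 36:U/G; 41:C/A.
p = 16/44 = 0.363636.
d = −0.75 · ln(1 − (4/3)·0.363636) = −0.75 · ln(0.515152) = −0.75 · (-0.663293) = 0.4975.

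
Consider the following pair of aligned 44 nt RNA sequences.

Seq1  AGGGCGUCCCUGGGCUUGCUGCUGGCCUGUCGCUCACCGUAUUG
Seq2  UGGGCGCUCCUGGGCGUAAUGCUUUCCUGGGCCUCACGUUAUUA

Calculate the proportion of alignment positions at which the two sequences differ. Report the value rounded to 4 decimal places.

The sequences differ at positions 1 (A/U), 7 (U/C), 8 (C/U), 16 (U/G), 18 (G/A), 19 (C/A), 24 (G/U), 25 (G/U), 30 (U/G), 31 (C/G), 32 (G/C), 38 (C/G), 39 (G/U), 44 (G/A).
There are 14 differences over 44 sites, so p = 14/44 = 0.3182.

0.3182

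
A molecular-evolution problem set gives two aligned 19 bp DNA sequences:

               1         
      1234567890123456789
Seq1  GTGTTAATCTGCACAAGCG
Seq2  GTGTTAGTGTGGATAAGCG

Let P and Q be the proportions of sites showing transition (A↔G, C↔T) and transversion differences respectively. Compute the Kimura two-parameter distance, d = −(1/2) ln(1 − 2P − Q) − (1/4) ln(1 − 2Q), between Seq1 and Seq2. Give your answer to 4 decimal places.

Mismatches occur at site 7 (A↔G, transition), site 9 (C↔G, transversion), site 12 (C↔G, transversion), site 14 (C↔T, transition).
Of the 4 differences, 2 transitions and 2 transversions over 19 sites: P = 2/19 = 0.105263, Q = 2/19 = 0.105263.
d = −0.5·ln(0.684211) − 0.25·ln(0.789474) = −0.5·(-0.379489) − 0.25·(-0.236388) = 0.2488.

0.2488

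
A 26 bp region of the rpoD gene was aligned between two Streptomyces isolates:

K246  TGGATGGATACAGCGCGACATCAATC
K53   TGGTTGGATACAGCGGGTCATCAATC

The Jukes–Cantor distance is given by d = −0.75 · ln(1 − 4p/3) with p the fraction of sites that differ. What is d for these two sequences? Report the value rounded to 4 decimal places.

Mismatches occur at site 4 (A→T), site 16 (C→G), site 18 (A→T).
p = 3/26 = 0.115385.
d = −0.75 · ln(1 − (4/3)·0.115385) = −0.75 · ln(0.846153) = −0.75 · (-0.167055) = 0.1253.

0.1253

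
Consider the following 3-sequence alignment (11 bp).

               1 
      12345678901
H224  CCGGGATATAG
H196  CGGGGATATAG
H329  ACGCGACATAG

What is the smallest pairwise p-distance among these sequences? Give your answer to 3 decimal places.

0.091

Pairwise Hamming distances:
  H224 vs H196: 1
  H224 vs H329: 3
  H196 vs H329: 4
The smallest is 1 mismatch, between H224 and H196; p = 1/11 = 0.091.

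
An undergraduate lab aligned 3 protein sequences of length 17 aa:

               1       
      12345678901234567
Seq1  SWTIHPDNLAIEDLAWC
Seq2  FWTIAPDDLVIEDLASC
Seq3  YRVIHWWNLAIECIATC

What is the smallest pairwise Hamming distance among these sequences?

5

Pairwise Hamming distances:
  Seq1 vs Seq2: 5
  Seq1 vs Seq3: 8
  Seq2 vs Seq3: 11
The smallest is 5, between Seq1 and Seq2.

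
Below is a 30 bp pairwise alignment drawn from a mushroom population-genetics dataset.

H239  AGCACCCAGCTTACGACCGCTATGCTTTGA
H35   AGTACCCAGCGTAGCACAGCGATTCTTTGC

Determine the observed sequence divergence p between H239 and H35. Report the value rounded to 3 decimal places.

0.267

The sequences differ at positions 3 (C/T), 11 (T/G), 14 (C/G), 15 (G/C), 18 (C/A), 21 (T/G), 24 (G/T), 30 (A/C).
There are 8 differences over 30 sites, so p = 8/30 = 0.267.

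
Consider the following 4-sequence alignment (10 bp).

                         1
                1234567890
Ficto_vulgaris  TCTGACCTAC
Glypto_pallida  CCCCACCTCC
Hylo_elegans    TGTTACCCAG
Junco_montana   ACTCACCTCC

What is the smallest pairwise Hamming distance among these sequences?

2

Pairwise Hamming distances:
  Ficto_vulgaris vs Glypto_pallida: 4
  Ficto_vulgaris vs Hylo_elegans: 4
  Ficto_vulgaris vs Junco_montana: 3
  Glypto_pallida vs Hylo_elegans: 7
  Glypto_pallida vs Junco_montana: 2
  Hylo_elegans vs Junco_montana: 6
The smallest is 2, between Glypto_pallida and Junco_montana.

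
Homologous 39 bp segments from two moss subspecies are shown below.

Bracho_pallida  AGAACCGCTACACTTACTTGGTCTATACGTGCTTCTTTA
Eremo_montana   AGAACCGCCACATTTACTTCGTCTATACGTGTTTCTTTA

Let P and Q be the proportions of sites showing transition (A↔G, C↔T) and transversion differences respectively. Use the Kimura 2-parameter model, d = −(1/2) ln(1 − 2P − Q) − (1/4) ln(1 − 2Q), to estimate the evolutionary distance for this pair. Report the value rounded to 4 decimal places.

0.1121

The sequences differ at positions 9 (T/C, transition), 13 (C/T, transition), 20 (G/C, transversion), 32 (C/T, transition).
Of the 4 differences, 3 transitions and 1 transversion over 39 sites: P = 3/39 = 0.076923, Q = 1/39 = 0.025641.
d = −0.5·ln(0.820513) − 0.25·ln(0.948718) = −0.5·(-0.197826) − 0.25·(-0.052644) = 0.1121.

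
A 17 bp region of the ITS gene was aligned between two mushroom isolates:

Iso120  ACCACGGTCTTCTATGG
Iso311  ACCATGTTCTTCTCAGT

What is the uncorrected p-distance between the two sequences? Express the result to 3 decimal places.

Mismatches occur at site 5 (C→T), site 7 (G→T), site 14 (A→C), site 15 (T→A), site 17 (G→T).
There are 5 differences over 17 sites, so p = 5/17 = 0.294.

0.294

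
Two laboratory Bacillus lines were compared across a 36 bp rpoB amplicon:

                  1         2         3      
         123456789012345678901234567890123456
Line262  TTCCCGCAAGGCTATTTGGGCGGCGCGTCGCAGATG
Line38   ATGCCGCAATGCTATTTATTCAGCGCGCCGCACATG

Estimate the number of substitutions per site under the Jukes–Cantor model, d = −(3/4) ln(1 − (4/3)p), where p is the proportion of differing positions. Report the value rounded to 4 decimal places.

0.3041

Differing sites — 1:T/A; 3:C/G; 10:G/T; 18:G/A; 19:G/T; 20:G/T; 22:G/A; 28:T/C; 33:G/C.
p = 9/36 = 0.250000.
d = −0.75 · ln(1 − (4/3)·0.250000) = −0.75 · ln(0.666667) = −0.75 · (-0.405465) = 0.3041.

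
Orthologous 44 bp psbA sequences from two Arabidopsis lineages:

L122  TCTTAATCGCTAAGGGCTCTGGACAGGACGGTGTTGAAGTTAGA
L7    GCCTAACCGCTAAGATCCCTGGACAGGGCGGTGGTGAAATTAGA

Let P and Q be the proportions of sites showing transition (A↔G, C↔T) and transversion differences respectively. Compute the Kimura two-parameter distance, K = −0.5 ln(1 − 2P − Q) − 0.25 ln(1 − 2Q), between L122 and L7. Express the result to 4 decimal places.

Differing sites — 1:T/G (Tv); 3:T/C (Ti); 7:T/C (Ti); 15:G/A (Ti); 16:G/T (Tv); 18:T/C (Ti); 28:A/G (Ti); 34:T/G (Tv); 39:G/A (Ti).
Of the 9 differences, 6 transitions and 3 transversions over 44 sites: P = 6/44 = 0.136364, Q = 3/44 = 0.068182.
d = −0.5·ln(0.659090) − 0.25·ln(0.863636) = −0.5·(-0.416895) − 0.25·(-0.146604) = 0.2451.

0.2451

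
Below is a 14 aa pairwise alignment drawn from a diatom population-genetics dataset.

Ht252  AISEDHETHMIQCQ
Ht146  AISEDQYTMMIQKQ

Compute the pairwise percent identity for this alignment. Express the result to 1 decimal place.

71.4%

Mismatches occur at site 6 (H→Q), site 7 (E→Y), site 9 (H→M), site 13 (C→K).
10 of the 14 sites match, so the percent identity is 10/14 × 100 = 71.4%.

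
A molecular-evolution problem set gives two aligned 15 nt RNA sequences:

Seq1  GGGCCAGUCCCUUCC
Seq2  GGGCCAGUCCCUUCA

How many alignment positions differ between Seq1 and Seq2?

A single mismatch occurs at site 15 (C→A).
That gives 1 mismatch out of 15 aligned sites, so the Hamming distance is 1.

1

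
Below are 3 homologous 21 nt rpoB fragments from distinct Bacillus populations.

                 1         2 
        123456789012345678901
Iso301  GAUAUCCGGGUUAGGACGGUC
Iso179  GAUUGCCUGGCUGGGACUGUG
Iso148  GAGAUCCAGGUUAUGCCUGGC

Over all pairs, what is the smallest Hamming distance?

6

Pairwise Hamming distances:
  Iso301 vs Iso179: 7
  Iso301 vs Iso148: 6
  Iso179 vs Iso148: 10
The smallest is 6, between Iso301 and Iso148.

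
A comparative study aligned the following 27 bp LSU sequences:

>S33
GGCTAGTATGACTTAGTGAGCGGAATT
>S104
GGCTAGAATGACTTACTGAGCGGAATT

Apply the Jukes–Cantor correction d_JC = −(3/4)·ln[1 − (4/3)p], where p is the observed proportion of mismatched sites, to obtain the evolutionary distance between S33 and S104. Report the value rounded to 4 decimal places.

Mismatches occur at site 7 (T↔A), site 16 (G↔C).
p = 2/27 = 0.074074.
d = −0.75 · ln(1 − (4/3)·0.074074) = −0.75 · ln(0.901235) = −0.75 · (-0.103989) = 0.0780.

0.0780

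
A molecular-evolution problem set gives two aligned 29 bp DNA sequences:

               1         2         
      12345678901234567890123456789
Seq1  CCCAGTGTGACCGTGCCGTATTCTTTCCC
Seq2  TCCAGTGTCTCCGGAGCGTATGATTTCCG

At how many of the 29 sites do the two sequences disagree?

The sequences differ at positions 1 (C/T), 9 (G/C), 10 (A/T), 14 (T/G), 15 (G/A), 16 (C/G), 22 (T/G), 23 (C/A), 29 (C/G).
That gives 9 mismatches out of 29 aligned sites, so the Hamming distance is 9.

9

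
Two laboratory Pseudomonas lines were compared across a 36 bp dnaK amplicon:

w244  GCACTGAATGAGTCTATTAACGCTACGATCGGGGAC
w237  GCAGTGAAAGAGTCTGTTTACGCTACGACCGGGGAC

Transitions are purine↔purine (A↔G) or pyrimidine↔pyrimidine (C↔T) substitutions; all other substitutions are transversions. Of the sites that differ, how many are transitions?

2

The sequences differ at positions 4 (C/G, transversion), 9 (T/A, transversion), 16 (A/G, transition), 19 (A/T, transversion), 29 (T/C, transition).
Of the 5 differences, 2 transitions and 3 transversions, so the answer is 2.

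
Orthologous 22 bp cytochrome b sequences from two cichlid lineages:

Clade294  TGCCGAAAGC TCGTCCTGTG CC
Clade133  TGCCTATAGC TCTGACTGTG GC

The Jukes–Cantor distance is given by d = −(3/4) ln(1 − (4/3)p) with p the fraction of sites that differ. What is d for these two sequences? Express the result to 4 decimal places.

Mismatches occur at site 5 (G→T), site 7 (A→T), site 13 (G→T), site 14 (T→G), site 15 (C→A), site 21 (C→G).
p = 6/22 = 0.272727.
d = −0.75 · ln(1 − (4/3)·0.272727) = −0.75 · ln(0.636364) = −0.75 · (-0.451985) = 0.3390.

0.3390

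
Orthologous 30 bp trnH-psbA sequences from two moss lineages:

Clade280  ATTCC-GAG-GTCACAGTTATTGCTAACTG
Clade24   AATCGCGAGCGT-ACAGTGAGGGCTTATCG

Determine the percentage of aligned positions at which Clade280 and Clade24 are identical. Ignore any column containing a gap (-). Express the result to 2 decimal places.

70.37%

Excluding the 3 gap columns leaves 27 comparable sites.
Differing sites — 2:T/A; 5:C/G; 19:T/G; 21:T/G; 22:T/G; 26:A/T; 28:C/T; 29:T/C.
19 of the 27 comparable sites match, so the percent identity is 19/27 × 100 = 70.37%.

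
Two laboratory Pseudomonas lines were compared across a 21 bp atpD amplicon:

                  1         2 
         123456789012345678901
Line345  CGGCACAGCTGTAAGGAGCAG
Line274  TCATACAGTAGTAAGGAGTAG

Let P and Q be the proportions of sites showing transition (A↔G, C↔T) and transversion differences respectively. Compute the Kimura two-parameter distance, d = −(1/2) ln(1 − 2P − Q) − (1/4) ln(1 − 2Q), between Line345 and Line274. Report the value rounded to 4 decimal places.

Differing sites — 1:C/T (Ti); 2:G/C (Tv); 3:G/A (Ti); 4:C/T (Ti); 9:C/T (Ti); 10:T/A (Tv); 19:C/T (Ti).
Of the 7 differences, 5 transitions and 2 transversions over 21 sites: P = 5/21 = 0.238095, Q = 2/21 = 0.095238.
d = −0.5·ln(0.428572) − 0.25·ln(0.809524) = −0.5·(-0.847297) − 0.25·(-0.211309) = 0.4765.

0.4765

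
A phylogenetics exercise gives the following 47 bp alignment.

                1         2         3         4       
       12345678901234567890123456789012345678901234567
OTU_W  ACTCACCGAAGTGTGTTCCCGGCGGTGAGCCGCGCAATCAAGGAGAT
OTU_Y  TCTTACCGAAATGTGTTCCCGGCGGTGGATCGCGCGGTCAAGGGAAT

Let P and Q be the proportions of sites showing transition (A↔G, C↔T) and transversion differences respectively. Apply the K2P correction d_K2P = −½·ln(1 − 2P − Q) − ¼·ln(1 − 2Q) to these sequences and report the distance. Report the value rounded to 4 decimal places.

Mismatches occur at site 1 (A/T, transversion), site 4 (C/T, transition), site 11 (G/A, transition), site 28 (A/G, transition), site 29 (G/A, transition), site 30 (C/T, transition), site 36 (A/G, transition), site 37 (A/G, transition), site 44 (A/G, transition), site 45 (G/A, transition).
Of the 10 differences, 9 transitions and 1 transversion over 47 sites: P = 9/47 = 0.191489, Q = 1/47 = 0.021277.
d = −0.5·ln(0.595745) − 0.25·ln(0.957446) = −0.5·(-0.517943) − 0.25·(-0.043486) = 0.2698.

0.2698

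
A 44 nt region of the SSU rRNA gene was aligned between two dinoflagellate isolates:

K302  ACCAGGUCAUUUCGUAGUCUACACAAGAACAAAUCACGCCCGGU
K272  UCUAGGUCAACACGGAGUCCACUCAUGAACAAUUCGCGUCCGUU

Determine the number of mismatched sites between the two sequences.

Mismatches occur at site 1 (A/U), site 3 (C/U), site 10 (U/A), site 11 (U/C), site 12 (U/A), site 15 (U/G), site 20 (U/C), site 23 (A/U), site 26 (A/U), site 33 (A/U), site 36 (A/G), site 39 (C/U), site 43 (G/U).
That gives 13 mismatches out of 44 aligned sites, so the Hamming distance is 13.

13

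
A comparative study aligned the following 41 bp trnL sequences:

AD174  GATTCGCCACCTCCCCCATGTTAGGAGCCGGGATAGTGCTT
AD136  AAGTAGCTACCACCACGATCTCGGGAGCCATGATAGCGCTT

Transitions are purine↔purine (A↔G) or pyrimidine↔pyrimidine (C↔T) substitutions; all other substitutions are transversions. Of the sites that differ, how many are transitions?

Mismatches occur at site 1 (G/A, transition), site 3 (T/G, transversion), site 5 (C/A, transversion), site 8 (C/T, transition), site 12 (T/A, transversion), site 15 (C/A, transversion), site 17 (C/G, transversion), site 20 (G/C, transversion), site 22 (T/C, transition), site 23 (A/G, transition), site 30 (G/A, transition), site 31 (G/T, transversion), site 37 (T/C, transition).
Of the 13 differences, 6 transitions and 7 transversions, so the answer is 6.

6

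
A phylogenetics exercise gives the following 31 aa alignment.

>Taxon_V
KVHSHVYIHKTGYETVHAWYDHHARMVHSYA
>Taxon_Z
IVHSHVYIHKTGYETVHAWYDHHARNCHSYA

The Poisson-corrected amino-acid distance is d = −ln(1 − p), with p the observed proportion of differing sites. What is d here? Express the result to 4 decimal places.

0.1018

The sequences differ at positions 1 (K/I), 26 (M/N), 27 (V/C).
p = 3/31 = 0.096774.
d = −ln(1 − 0.096774) = −ln(0.903226) = 0.1018.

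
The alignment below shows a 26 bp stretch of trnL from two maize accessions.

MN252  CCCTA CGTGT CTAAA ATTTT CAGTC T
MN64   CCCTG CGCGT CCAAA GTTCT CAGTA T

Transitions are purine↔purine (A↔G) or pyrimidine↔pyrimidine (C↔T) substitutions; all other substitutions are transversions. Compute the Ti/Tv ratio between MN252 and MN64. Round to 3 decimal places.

Mismatches occur at site 5 (A/G, transition), site 8 (T/C, transition), site 12 (T/C, transition), site 16 (A/G, transition), site 19 (T/C, transition), site 25 (C/A, transversion).
Of the 6 differences, 5 transitions and 1 transversion, so Ti/Tv = 5/1 = 5.000.

5.000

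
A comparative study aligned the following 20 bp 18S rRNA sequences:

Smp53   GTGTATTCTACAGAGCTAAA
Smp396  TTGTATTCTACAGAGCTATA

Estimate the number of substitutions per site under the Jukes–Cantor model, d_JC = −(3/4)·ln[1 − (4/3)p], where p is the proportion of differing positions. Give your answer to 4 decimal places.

0.1073

Mismatches occur at site 1 (G→T), site 19 (A→T).
p = 2/20 = 0.100000.
d = −0.75 · ln(1 − (4/3)·0.100000) = −0.75 · ln(0.866667) = −0.75 · (-0.143100) = 0.1073.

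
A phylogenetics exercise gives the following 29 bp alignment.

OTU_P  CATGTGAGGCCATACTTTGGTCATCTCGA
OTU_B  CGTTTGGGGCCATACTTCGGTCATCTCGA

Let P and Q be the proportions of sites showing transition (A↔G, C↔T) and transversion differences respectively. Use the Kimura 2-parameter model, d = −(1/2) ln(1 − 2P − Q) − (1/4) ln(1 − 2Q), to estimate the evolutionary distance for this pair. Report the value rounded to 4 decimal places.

The sequences differ at positions 2 (A/G, transition), 4 (G/T, transversion), 7 (A/G, transition), 18 (T/C, transition).
Of the 4 differences, 3 transitions and 1 transversion over 29 sites: P = 3/29 = 0.103448, Q = 1/29 = 0.034483.
d = −0.5·ln(0.758621) − 0.25·ln(0.931034) = −0.5·(-0.276253) − 0.25·(-0.071459) = 0.1560.

0.1560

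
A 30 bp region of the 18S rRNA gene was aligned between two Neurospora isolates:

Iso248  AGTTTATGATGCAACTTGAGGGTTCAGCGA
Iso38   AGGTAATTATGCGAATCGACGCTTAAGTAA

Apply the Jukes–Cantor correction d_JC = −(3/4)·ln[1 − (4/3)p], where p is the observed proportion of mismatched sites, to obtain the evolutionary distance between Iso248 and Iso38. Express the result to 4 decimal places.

0.5034

Differing sites — 3:T/G; 5:T/A; 8:G/T; 13:A/G; 15:C/A; 17:T/C; 20:G/C; 22:G/C; 25:C/A; 28:C/T; 29:G/A.
p = 11/30 = 0.366667.
d = −0.75 · ln(1 − (4/3)·0.366667) = −0.75 · ln(0.511111) = −0.75 · (-0.671168) = 0.5034.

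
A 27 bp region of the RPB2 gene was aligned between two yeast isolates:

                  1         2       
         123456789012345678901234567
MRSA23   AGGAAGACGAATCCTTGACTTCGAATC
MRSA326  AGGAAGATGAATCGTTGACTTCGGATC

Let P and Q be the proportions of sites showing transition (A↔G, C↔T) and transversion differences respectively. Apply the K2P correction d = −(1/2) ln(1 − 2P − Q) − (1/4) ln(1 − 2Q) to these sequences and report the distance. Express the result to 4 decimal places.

The sequences differ at positions 8 (C/T, transition), 14 (C/G, transversion), 24 (A/G, transition).
Of the 3 differences, 2 transitions and 1 transversion over 27 sites: P = 2/27 = 0.074074, Q = 1/27 = 0.037037.
d = −0.5·ln(0.814815) − 0.25·ln(0.925926) = −0.5·(-0.204794) − 0.25·(-0.076961) = 0.1216.

0.1216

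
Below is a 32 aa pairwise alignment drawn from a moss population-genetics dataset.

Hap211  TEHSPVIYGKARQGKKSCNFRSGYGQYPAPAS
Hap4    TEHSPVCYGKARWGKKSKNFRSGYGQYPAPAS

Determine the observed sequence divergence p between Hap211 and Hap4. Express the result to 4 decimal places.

0.0938

The sequences differ at positions 7 (I/C), 13 (Q/W), 18 (C/K).
There are 3 differences over 32 sites, so p = 3/32 = 0.0938.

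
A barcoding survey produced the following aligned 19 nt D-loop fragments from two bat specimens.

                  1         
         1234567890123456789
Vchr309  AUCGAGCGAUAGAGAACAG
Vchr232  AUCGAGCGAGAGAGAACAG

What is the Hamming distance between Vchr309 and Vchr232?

1

The sequences differ at position 10 (U/G).
That gives 1 mismatch out of 19 aligned sites, so the Hamming distance is 1.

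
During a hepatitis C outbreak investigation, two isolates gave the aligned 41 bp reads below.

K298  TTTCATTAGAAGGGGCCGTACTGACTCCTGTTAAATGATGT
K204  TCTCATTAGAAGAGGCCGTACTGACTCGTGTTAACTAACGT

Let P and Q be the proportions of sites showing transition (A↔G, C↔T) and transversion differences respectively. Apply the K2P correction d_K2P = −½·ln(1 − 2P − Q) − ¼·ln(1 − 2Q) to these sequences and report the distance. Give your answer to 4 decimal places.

Mismatches occur at site 2 (T→C, transition), site 13 (G→A, transition), site 28 (C→G, transversion), site 35 (A→C, transversion), site 37 (G→A, transition), site 39 (T→C, transition).
Of the 6 differences, 4 transitions and 2 transversions over 41 sites: P = 4/41 = 0.097561, Q = 2/41 = 0.048780.
d = −0.5·ln(0.756098) − 0.25·ln(0.902440) = −0.5·(-0.279584) − 0.25·(-0.102653) = 0.1655.

0.1655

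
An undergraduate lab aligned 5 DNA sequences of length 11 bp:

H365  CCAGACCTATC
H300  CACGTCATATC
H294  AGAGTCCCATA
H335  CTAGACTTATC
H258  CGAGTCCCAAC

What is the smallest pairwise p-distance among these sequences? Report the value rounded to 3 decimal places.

0.182

Pairwise Hamming distances:
  H365 vs H300: 4
  H365 vs H294: 5
  H365 vs H335: 2
  H365 vs H258: 4
  H300 vs H294: 6
  H300 vs H335: 4
  H300 vs H258: 5
  H294 vs H335: 6
  H294 vs H258: 3
  H335 vs H258: 5
The smallest is 2 mismatches, between H365 and H335; p = 2/11 = 0.182.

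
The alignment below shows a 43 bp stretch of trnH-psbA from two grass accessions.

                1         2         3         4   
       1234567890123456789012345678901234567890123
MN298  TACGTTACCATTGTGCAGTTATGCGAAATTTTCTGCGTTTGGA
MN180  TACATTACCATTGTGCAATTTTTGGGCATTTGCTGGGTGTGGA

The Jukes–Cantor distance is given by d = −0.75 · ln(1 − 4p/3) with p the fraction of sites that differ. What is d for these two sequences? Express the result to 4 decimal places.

The sequences differ at positions 4 (G/A), 18 (G/A), 21 (A/T), 23 (G/T), 24 (C/G), 26 (A/G), 27 (A/C), 32 (T/G), 36 (C/G), 39 (T/G).
p = 10/43 = 0.232558.
d = −0.75 · ln(1 − (4/3)·0.232558) = −0.75 · ln(0.689923) = −0.75 · (-0.371175) = 0.2784.

0.2784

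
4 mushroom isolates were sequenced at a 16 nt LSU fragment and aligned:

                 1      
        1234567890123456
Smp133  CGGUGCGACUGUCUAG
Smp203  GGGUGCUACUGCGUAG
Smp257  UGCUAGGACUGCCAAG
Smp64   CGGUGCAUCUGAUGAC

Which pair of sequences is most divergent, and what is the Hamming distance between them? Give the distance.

Pairwise Hamming distances:
  Smp133 vs Smp203: 4
  Smp133 vs Smp257: 6
  Smp133 vs Smp64: 6
  Smp203 vs Smp257: 7
  Smp203 vs Smp64: 7
  Smp257 vs Smp64: 10
The largest is 10, between Smp257 and Smp64.

10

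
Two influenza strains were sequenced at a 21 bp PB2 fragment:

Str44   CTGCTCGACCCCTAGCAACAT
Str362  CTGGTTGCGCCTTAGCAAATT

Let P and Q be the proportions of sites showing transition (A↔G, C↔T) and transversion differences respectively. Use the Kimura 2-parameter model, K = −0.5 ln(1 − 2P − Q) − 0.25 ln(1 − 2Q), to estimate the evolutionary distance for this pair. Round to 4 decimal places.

0.4415

The sequences differ at positions 4 (C/G, transversion), 6 (C/T, transition), 8 (A/C, transversion), 9 (C/G, transversion), 12 (C/T, transition), 19 (C/A, transversion), 20 (A/T, transversion).
Of the 7 differences, 2 transitions and 5 transversions over 21 sites: P = 2/21 = 0.095238, Q = 5/21 = 0.238095.
d = −0.5·ln(0.571429) − 0.25·ln(0.523810) = −0.5·(-0.559615) − 0.25·(-0.646626) = 0.4415.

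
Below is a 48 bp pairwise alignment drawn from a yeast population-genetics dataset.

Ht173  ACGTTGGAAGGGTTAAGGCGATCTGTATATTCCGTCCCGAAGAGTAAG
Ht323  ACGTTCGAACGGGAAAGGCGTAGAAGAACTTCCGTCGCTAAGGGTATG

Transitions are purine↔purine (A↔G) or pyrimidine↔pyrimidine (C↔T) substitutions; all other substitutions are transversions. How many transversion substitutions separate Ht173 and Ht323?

The sequences differ at positions 6 (G/C, transversion), 10 (G/C, transversion), 13 (T/G, transversion), 14 (T/A, transversion), 21 (A/T, transversion), 22 (T/A, transversion), 23 (C/G, transversion), 24 (T/A, transversion), 25 (G/A, transition), 26 (T/G, transversion), 28 (T/A, transversion), 29 (A/C, transversion), 37 (C/G, transversion), 39 (G/T, transversion), 43 (A/G, transition), 47 (A/T, transversion).
Of the 16 differences, 2 transitions and 14 transversions, so the answer is 14.

14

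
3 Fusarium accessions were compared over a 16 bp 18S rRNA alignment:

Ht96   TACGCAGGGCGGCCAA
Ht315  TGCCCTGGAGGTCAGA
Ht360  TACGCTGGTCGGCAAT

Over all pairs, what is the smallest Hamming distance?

Pairwise Hamming distances:
  Ht96 vs Ht315: 8
  Ht96 vs Ht360: 4
  Ht315 vs Ht360: 7
The smallest is 4, between Ht96 and Ht360.

4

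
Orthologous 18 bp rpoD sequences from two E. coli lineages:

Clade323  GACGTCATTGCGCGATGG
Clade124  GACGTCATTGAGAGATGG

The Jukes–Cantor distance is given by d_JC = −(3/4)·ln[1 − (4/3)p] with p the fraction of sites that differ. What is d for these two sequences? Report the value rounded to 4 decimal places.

The sequences differ at positions 11 (C/A), 13 (C/A).
p = 2/18 = 0.111111.
d = −0.75 · ln(1 − (4/3)·0.111111) = −0.75 · ln(0.851852) = −0.75 · (-0.160342) = 0.1203.

0.1203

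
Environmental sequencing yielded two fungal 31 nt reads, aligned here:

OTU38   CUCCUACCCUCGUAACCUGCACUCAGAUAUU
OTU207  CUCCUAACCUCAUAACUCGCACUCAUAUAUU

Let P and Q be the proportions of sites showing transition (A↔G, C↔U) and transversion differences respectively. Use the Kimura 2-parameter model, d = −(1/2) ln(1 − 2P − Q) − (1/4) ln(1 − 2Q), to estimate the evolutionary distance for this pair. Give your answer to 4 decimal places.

Mismatches occur at site 7 (C↔A, transversion), site 12 (G↔A, transition), site 17 (C↔U, transition), site 18 (U↔C, transition), site 26 (G↔U, transversion).
Of the 5 differences, 3 transitions and 2 transversions over 31 sites: P = 3/31 = 0.096774, Q = 2/31 = 0.064516.
d = −0.5·ln(0.741936) − 0.25·ln(0.870968) = −0.5·(-0.298492) − 0.25·(-0.138150) = 0.1838.

0.1838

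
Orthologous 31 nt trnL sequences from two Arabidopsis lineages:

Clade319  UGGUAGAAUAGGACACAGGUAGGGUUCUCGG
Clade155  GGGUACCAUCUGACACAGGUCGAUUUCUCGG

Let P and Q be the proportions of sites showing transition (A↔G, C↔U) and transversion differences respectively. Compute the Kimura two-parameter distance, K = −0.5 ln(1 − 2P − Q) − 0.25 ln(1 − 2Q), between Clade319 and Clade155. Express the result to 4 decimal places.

0.3217

Differing sites — 1:U/G (Tv); 6:G/C (Tv); 7:A/C (Tv); 10:A/C (Tv); 11:G/U (Tv); 21:A/C (Tv); 23:G/A (Ti); 24:G/U (Tv).
Of the 8 differences, 1 transition and 7 transversions over 31 sites: P = 1/31 = 0.032258, Q = 7/31 = 0.225806.
d = −0.5·ln(0.709678) − 0.25·ln(0.548388) = −0.5·(-0.342944) − 0.25·(-0.600772) = 0.3217.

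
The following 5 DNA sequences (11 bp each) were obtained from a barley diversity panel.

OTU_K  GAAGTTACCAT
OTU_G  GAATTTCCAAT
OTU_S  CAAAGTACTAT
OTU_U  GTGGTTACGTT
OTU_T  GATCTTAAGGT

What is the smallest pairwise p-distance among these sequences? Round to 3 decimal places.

Pairwise Hamming distances:
  OTU_K vs OTU_G: 3
  OTU_K vs OTU_S: 4
  OTU_K vs OTU_U: 4
  OTU_K vs OTU_T: 5
  OTU_G vs OTU_S: 5
  OTU_G vs OTU_U: 6
  OTU_G vs OTU_T: 6
  OTU_S vs OTU_U: 7
  OTU_S vs OTU_T: 7
  OTU_U vs OTU_T: 5
The smallest is 3 mismatches, between OTU_K and OTU_G; p = 3/11 = 0.273.

0.273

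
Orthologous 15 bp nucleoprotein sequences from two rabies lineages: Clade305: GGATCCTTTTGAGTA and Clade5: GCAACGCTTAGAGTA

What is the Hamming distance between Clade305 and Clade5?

5

Differing sites — 2:G/C; 4:T/A; 6:C/G; 7:T/C; 10:T/A.
That gives 5 mismatches out of 15 aligned sites, so the Hamming distance is 5.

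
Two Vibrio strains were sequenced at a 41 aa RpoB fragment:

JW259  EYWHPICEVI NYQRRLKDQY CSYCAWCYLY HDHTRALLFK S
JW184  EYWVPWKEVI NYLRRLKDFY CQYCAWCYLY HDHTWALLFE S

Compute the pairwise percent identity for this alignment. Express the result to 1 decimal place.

Differing sites — 4:H/V; 6:I/W; 7:C/K; 13:Q/L; 19:Q/F; 22:S/Q; 35:R/W; 40:K/E.
33 of the 41 sites match, so the percent identity is 33/41 × 100 = 80.5%.

80.5%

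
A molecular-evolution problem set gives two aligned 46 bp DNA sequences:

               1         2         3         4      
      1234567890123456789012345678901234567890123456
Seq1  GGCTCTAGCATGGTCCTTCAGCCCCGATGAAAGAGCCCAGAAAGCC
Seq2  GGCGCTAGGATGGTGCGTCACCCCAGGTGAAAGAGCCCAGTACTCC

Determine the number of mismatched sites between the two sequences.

10

Differing sites — 4:T/G; 9:C/G; 15:C/G; 17:T/G; 21:G/C; 25:C/A; 27:A/G; 41:A/T; 43:A/C; 44:G/T.
That gives 10 mismatches out of 46 aligned sites, so the Hamming distance is 10.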